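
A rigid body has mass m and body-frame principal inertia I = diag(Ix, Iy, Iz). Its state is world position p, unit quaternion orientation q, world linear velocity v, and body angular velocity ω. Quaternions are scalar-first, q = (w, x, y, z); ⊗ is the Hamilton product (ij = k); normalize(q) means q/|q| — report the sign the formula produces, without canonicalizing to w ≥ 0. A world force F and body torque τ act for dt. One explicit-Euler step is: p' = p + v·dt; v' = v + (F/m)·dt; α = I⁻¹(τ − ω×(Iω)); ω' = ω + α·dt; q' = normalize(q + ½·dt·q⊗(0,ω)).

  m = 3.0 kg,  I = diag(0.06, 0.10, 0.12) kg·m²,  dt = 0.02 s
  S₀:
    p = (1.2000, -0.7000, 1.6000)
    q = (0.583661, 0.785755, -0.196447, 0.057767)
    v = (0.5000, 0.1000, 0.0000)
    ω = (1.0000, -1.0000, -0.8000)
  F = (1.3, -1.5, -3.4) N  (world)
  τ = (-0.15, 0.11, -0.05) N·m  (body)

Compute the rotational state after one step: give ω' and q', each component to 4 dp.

ω' = (0.9447, -0.9876, -0.8017)
q' = (0.5742, 0.7936, -0.1954, 0.0472)

angular accel α = (-2.7667, 0.6200, -0.0833)
ω + α·dt = (0.9447, -0.9876, -0.8017)
Hamilton product q⊗(0,ω) = (-0.9359884, 0.7985856, 0.1027100, -1.0562368)
updated quaternion q' = (0.5742, 0.7936, -0.1954, 0.0472)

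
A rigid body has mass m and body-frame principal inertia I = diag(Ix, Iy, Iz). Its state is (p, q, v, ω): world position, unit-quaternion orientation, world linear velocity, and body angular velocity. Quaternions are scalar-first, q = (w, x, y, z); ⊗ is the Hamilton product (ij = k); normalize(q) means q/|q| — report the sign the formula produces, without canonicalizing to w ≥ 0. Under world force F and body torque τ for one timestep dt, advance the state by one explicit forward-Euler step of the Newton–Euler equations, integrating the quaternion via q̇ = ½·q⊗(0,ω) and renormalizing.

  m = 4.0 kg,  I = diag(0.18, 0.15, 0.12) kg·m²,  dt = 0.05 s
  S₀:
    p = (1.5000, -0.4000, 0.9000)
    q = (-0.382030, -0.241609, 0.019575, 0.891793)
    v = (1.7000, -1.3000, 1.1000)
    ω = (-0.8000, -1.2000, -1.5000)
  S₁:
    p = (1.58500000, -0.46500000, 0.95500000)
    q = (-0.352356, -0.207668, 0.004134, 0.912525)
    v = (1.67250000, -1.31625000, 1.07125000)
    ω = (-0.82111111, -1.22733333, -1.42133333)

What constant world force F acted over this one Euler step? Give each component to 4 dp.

v₁ − v₀ = (-0.02750000, -0.01625000, -0.02875000)
applied force F = (-2.2000, -1.3000, -2.3000)

F = (-2.2000, -1.3000, -2.3000)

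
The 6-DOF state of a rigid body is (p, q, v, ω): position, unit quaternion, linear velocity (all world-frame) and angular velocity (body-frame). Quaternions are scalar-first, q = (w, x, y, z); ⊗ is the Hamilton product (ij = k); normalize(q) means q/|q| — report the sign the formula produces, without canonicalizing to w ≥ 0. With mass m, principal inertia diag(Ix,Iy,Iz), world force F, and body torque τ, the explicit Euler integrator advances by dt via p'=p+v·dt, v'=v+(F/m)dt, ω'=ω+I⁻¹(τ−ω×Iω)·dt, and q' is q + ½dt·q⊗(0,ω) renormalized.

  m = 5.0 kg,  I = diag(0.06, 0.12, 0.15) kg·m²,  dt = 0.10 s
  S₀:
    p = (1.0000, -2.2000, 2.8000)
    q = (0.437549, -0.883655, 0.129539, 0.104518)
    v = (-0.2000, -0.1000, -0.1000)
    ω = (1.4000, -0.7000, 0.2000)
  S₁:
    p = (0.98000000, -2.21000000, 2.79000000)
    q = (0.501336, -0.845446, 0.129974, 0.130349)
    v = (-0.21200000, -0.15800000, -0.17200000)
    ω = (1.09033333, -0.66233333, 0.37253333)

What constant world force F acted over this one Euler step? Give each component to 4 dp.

Δv = v₁−v₀ = (-0.01200000, -0.05800000, -0.07200000)
applied force F = (-0.6000, -2.9000, -3.6000)

F = (-0.6000, -2.9000, -3.6000)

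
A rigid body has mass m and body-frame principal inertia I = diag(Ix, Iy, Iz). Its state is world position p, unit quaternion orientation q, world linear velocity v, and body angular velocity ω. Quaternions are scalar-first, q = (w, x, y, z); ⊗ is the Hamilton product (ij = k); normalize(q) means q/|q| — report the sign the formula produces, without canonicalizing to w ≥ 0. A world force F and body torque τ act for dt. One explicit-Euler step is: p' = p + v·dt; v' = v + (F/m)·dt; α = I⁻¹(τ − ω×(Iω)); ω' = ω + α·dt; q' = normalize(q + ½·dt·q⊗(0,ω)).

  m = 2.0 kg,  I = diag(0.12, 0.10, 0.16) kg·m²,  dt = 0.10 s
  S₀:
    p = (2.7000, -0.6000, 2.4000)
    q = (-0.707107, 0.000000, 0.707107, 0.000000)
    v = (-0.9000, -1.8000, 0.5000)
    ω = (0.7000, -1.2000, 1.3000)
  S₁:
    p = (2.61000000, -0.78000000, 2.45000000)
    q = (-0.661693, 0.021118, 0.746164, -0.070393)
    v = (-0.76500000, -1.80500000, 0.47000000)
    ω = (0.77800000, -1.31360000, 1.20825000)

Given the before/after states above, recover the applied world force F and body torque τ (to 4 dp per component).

rate change Δω = (0.07800000, -0.11360000, -0.09175000)
τ = I·(Δω/dt) + ω₀×(Iω₀) = (0.0000, -0.1500, -0.1300)
Δv = v₁−v₀ = (0.13500000, -0.00500000, -0.03000000)
F = m·Δv/dt = (2.7000, -0.1000, -0.6000)

F = (2.7000, -0.1000, -0.6000)
τ = (0.0000, -0.1500, -0.1300)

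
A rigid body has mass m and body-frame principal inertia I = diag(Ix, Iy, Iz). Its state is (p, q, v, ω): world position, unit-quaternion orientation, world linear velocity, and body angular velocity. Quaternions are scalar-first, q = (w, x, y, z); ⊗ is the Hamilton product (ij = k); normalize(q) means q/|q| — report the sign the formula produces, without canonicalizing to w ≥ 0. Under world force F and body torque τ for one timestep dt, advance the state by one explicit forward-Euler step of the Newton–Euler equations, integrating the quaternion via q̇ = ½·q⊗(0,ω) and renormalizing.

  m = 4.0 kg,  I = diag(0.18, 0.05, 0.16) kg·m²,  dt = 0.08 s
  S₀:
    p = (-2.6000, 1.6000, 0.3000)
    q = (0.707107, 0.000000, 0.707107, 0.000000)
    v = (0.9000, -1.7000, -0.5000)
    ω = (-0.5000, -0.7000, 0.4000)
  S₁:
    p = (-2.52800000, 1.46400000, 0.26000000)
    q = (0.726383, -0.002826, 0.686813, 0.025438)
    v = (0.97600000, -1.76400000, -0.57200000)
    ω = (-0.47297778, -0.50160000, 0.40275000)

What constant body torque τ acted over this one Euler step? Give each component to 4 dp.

τ = (0.0300, 0.1200, -0.0400)

rate change Δω = (0.02702222, 0.19840000, 0.00275000)
I·α + gyro = (0.0300, 0.1200, -0.0400)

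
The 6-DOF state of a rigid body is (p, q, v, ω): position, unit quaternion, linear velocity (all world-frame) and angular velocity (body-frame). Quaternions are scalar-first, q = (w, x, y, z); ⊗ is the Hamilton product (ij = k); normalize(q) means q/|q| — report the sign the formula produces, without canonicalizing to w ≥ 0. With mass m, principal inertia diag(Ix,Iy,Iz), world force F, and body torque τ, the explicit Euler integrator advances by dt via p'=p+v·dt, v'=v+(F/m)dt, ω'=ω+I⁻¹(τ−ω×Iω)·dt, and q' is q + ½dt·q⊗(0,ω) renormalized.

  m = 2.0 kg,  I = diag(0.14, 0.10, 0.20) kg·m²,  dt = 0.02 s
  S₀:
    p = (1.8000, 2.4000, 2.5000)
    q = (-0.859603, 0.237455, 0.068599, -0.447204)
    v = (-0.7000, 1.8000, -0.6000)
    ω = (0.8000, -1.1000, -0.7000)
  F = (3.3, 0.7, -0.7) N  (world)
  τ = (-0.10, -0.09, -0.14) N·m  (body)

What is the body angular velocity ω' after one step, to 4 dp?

ω' = (0.7747, -1.1247, -0.7175)

precession coupling ω×(Iω) = (0.0770, 0.0336, 0.0352)
α = I⁻¹(τ − ω×Iω) = (-1.2643, -1.2360, -0.8760)
ω' = ω + α·dt = (0.7747, -1.1247, -0.7175)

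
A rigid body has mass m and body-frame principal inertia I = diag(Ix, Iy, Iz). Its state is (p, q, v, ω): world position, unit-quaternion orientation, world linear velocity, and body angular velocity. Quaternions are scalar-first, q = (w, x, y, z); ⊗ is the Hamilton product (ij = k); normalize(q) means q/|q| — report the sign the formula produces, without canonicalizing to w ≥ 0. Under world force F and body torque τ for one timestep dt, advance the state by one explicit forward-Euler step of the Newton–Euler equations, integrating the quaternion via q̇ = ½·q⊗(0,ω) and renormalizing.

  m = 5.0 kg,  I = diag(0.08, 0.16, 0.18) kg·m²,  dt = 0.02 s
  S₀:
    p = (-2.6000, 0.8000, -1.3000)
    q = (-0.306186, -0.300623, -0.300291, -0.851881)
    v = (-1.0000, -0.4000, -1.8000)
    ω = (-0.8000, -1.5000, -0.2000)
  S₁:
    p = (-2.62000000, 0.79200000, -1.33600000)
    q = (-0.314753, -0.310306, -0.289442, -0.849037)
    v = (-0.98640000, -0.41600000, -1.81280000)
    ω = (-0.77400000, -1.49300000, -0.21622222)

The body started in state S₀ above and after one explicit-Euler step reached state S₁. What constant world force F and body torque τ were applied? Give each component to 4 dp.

ω₁ − ω₀ = (0.02600000, 0.00700000, -0.01622222)
ω₀×(Iω₀) = (0.0060, -0.0160, 0.0960)
I·α + gyro = (0.1100, 0.0400, -0.0500)
Δv = v₁−v₀ = (0.01360000, -0.01600000, -0.01280000)
m·(v₁−v₀)/dt = (3.4000, -4.0000, -3.2000)

F = (3.4000, -4.0000, -3.2000)
τ = (0.1100, 0.0400, -0.0500)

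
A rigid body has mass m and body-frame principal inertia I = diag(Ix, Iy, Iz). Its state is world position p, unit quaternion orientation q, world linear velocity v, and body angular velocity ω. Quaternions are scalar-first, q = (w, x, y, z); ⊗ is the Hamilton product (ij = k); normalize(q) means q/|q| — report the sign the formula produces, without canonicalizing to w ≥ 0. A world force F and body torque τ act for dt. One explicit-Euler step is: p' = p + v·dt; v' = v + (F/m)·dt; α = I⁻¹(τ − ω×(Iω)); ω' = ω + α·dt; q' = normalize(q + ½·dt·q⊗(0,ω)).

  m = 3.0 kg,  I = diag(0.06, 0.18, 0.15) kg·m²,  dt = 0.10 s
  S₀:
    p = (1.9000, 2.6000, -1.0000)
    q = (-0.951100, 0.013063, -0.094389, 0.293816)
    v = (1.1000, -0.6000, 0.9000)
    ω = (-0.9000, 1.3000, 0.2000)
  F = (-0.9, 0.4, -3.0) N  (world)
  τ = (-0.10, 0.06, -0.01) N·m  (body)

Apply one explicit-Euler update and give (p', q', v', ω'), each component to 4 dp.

p' = p + v·dt = (2.0100, 2.5400, -0.9100)
v' = v + a·dt = (1.0700, -0.5867, 0.8000)
gyro term ω×Iω = (-0.0078, 0.0162, -0.1404)
α = I⁻¹(τ − ω×Iω) = (-1.5367, 0.2433, 0.8693)
ω' = ω + α·dt = (-1.0537, 1.3243, 0.2869)
2q̇ = q⊗(0,ω) = (0.0756992, 0.4551514, -1.5034770, -0.2581882)
q' = normalize(q + ½dt·q⊗(0,ω)) = (-0.9443, 0.0357, -0.1690, 0.2800)

p' = (2.0100, 2.5400, -0.9100)
q' = (-0.9443, 0.0357, -0.1690, 0.2800)
v' = (1.0700, -0.5867, 0.8000)
ω' = (-1.0537, 1.3243, 0.2869)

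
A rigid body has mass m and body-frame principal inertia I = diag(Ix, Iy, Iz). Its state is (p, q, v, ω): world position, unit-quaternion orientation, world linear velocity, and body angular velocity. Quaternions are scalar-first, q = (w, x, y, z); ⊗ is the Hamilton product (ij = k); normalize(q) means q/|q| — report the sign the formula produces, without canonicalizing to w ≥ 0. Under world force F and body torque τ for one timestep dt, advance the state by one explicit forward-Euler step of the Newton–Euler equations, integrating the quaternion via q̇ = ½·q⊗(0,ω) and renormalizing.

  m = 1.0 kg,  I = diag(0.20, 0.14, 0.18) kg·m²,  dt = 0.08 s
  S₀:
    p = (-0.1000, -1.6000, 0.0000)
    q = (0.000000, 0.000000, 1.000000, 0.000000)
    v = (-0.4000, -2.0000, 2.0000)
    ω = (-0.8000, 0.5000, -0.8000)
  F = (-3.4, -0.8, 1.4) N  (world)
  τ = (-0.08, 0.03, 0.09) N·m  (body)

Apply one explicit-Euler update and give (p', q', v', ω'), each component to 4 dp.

a = (-3.4000, -0.8000, 1.4000)
p + v·dt = (-0.1320, -1.7600, 0.1600)
new velocity v' = (-0.6720, -2.0640, 2.1120)
gyro term ω×Iω = (-0.0160, 0.0128, 0.0240)
angular accel α = (-0.3200, 0.1229, 0.3667)
new body rate ω' = (-0.8256, 0.5098, -0.7707)
Hamilton product q⊗(0,ω) = (-0.5000000, -0.8000000, 0.0000000, 0.8000000)
updated quaternion q' = (-0.0200, -0.0320, 0.9988, 0.0320)

p' = (-0.1320, -1.7600, 0.1600)
q' = (-0.0200, -0.0320, 0.9988, 0.0320)
v' = (-0.6720, -2.0640, 2.1120)
ω' = (-0.8256, 0.5098, -0.7707)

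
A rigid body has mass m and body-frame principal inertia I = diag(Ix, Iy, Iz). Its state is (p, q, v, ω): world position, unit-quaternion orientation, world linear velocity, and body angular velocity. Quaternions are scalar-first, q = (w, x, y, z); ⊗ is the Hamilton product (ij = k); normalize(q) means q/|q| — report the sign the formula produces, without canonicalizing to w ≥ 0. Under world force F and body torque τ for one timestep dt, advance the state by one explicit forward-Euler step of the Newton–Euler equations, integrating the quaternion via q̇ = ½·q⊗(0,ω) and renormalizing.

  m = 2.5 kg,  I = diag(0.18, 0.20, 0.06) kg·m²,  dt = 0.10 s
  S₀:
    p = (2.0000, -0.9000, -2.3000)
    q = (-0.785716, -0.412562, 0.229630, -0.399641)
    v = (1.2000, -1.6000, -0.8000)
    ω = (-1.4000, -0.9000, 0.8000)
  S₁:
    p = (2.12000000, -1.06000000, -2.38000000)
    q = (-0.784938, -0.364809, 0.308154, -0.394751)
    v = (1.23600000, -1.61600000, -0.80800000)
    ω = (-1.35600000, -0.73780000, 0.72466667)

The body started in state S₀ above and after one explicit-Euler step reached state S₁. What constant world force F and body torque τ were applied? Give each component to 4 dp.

velocity change Δv = (0.03600000, -0.01600000, -0.00800000)
F = m·Δv/dt = (0.9000, -0.4000, -0.2000)
rate change Δω = (0.04400000, 0.16220000, -0.07533333)
ω₀×(Iω₀) = (0.1008, -0.1344, 0.0252)
τ = I·(Δω/dt) + ω₀×(Iω₀) = (0.1800, 0.1900, -0.0200)

F = (0.9000, -0.4000, -0.2000)
τ = (0.1800, 0.1900, -0.0200)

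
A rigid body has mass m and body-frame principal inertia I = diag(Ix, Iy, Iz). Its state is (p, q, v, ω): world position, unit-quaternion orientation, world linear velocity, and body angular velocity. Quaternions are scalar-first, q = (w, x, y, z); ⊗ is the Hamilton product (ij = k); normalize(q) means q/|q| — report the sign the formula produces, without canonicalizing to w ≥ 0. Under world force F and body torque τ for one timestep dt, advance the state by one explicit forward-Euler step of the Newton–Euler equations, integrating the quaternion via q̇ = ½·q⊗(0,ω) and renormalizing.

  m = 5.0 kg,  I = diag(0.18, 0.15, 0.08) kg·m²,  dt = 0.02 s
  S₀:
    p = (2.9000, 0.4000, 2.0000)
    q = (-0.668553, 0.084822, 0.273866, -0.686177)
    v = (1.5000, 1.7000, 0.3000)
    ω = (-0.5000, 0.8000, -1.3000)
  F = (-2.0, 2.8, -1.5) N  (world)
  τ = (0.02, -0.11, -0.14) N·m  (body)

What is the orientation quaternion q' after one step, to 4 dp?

q' = (-0.6792, 0.0901, 0.2730, -0.6754)

q⊗(0,ω) = (-1.0687119, 0.5271923, -0.0814853, 1.0739095)
updated quaternion q' = (-0.6792, 0.0901, 0.2730, -0.6754)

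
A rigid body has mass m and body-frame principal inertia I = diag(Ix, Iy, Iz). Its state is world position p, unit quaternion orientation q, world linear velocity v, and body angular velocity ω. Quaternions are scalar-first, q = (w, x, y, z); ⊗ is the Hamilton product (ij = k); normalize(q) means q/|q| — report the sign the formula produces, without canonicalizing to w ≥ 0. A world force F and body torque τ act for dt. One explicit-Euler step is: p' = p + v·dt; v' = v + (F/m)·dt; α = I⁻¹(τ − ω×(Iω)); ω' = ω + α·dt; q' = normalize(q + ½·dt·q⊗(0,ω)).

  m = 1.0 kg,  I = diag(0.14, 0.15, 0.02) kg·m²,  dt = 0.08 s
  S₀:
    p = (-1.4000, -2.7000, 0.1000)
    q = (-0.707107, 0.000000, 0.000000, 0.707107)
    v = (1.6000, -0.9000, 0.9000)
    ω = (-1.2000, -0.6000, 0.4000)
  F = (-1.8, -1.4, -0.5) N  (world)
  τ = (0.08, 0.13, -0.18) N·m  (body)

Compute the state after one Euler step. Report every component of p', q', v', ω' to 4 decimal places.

p' = (-1.2720, -2.7720, 0.1720)
q' = (-0.7173, 0.0508, -0.0169, 0.6947)
v' = (1.4560, -1.0120, 0.8600)
ω' = (-1.1721, -0.4999, -0.3488)

a = F/m = (-1.8000, -1.4000, -0.5000)
new position p' = (-1.2720, -2.7720, 0.1720)
v + (F/m)dt = (1.4560, -1.0120, 0.8600)
precession coupling ω×(Iω) = (0.0312, -0.0576, 0.0072)
(τ − ω×Iω)/I = (0.3486, 1.2507, -9.3600)
ω + α·dt = (-1.1721, -0.4999, -0.3488)
2q̇ = q⊗(0,ω) = (-0.2828428, 1.2727926, -0.4242642, -0.2828428)
q + ½dt·q⊗(0,ω), renormalized = (-0.7173, 0.0508, -0.0169, 0.6947)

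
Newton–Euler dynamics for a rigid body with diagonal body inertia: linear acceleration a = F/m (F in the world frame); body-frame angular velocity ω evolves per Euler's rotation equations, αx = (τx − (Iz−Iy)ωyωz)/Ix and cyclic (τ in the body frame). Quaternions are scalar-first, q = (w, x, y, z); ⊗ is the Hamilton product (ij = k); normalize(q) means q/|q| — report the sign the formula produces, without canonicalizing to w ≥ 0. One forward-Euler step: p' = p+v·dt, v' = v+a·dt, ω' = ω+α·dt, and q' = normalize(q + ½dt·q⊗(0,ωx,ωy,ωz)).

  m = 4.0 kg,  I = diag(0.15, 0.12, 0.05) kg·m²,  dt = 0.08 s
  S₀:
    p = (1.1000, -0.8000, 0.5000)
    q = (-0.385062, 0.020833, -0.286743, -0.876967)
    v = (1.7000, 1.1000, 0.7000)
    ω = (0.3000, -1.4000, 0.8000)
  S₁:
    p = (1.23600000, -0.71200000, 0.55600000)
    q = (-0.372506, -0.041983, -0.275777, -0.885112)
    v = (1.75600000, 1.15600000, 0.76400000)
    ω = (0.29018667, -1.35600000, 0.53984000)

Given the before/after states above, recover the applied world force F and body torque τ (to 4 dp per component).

Δω = ω₁−ω₀ = (-0.00981333, 0.04400000, -0.26016000)
gyro term ω₀×Iω₀ = (0.0784, 0.0240, 0.0126)
applied torque τ = (0.0600, 0.0900, -0.1500)
velocity change Δv = (0.05600000, 0.05600000, 0.06400000)
applied force F = (2.8000, 2.8000, 3.2000)

F = (2.8000, 2.8000, 3.2000)
τ = (0.0600, 0.0900, -0.1500)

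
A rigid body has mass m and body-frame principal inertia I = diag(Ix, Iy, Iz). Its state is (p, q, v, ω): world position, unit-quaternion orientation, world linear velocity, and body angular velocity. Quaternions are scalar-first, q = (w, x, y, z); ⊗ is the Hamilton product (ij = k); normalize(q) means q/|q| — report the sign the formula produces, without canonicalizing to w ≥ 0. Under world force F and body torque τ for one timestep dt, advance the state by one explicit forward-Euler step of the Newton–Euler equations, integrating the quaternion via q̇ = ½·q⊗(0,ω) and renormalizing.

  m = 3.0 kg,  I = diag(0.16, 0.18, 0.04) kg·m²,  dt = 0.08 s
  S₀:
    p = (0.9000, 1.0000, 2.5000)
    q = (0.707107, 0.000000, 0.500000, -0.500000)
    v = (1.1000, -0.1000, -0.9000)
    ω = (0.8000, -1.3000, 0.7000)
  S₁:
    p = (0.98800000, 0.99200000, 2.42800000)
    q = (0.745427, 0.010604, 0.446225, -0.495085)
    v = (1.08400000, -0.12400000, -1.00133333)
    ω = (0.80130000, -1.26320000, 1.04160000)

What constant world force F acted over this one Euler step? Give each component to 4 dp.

velocity change Δv = (-0.01600000, -0.02400000, -0.10133333)
m·(v₁−v₀)/dt = (-0.6000, -0.9000, -3.8000)

F = (-0.6000, -0.9000, -3.8000)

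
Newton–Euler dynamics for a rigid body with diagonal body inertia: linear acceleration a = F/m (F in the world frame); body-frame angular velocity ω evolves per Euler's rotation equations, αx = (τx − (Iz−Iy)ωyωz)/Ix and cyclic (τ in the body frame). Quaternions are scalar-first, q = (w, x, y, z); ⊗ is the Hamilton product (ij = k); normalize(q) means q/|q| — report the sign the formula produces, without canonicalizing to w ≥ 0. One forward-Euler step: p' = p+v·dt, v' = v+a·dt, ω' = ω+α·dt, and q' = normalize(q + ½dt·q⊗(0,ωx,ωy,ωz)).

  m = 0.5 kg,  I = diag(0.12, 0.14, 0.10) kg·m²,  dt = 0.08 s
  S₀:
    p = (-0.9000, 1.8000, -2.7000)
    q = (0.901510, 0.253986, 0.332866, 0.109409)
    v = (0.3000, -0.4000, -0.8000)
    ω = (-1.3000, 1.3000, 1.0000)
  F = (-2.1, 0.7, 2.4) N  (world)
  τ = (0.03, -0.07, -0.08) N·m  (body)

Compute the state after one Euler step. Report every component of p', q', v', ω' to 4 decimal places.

p' = (-0.8760, 1.7680, -2.7640)
q' = (0.8899, 0.2140, 0.3626, 0.1754)
v' = (-0.0360, -0.2880, -0.4160)
ω' = (-1.2453, 1.2749, 0.9630)

a = (-4.2000, 1.4000, 4.8000)
p' = p + v·dt = (-0.8760, 1.7680, -2.7640)
v' = v + a·dt = (-0.0360, -0.2880, -0.4160)
α = I⁻¹(τ − ω×Iω) = (0.6833, -0.3143, -0.4620)
ω' = ω + α·dt = (-1.2453, 1.2749, 0.9630)
Hamilton product q⊗(0,ω) = (-0.2119530, -0.9813287, 0.7757453, 1.6644176)
q + ½dt·q⊗(0,ω), renormalized = (0.8899, 0.2140, 0.3626, 0.1754)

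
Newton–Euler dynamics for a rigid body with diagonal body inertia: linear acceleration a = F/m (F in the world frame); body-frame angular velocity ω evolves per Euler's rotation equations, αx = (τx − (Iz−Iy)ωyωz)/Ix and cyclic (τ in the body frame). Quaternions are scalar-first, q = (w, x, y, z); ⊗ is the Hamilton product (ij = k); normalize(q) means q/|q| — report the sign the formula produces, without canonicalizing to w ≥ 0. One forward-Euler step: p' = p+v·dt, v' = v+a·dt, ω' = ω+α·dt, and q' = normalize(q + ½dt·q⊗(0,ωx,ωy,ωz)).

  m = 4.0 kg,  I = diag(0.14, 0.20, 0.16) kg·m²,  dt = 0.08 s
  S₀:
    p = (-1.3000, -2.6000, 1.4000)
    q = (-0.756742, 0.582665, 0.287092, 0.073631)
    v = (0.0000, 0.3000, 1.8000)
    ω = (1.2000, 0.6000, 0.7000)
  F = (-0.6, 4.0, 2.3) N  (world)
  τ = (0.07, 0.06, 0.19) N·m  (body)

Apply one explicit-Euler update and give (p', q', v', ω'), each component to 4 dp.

p' = (-1.3000, -2.5760, 1.5440)
q' = (-0.7922, 0.5516, 0.2557, 0.0525)
v' = (-0.0120, 0.3800, 1.8460)
ω' = (1.2496, 0.6307, 0.7734)

linear accel F/m = (-0.1500, 1.0000, 0.5750)
p + v·dt = (-1.3000, -2.5760, 1.5440)
v + (F/m)dt = (-0.0120, 0.3800, 1.8460)
ω×(Iω) gyroscopic = (-0.0168, -0.0168, 0.0432)
angular accel α = (0.6200, 0.3840, 0.9175)
ω + α·dt = (1.2496, 0.6307, 0.7734)
Hamilton product q⊗(0,ω) = (-0.9229949, -0.7513046, -0.7735535, -0.5246308)
q' = normalize(q + ½dt·q⊗(0,ω)) = (-0.7922, 0.5516, 0.2557, 0.0525)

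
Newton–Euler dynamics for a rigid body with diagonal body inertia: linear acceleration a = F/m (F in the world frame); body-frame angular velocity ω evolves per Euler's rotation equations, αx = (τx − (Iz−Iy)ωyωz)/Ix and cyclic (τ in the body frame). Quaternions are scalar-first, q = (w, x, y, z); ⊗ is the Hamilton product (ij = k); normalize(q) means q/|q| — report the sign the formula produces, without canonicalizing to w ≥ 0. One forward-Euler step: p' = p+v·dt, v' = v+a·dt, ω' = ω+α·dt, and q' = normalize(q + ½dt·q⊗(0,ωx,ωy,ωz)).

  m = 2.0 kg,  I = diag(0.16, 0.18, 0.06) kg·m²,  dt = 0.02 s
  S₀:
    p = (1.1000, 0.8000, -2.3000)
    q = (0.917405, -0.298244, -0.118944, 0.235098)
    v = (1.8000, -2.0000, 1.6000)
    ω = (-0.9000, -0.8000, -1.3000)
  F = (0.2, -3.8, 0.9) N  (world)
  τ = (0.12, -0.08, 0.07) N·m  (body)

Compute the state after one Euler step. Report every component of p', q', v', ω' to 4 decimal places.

gyro term ω×Iω = (-0.1248, 0.1170, 0.0144)
angular accel α = (1.5300, -1.0944, 0.9267)
new body rate ω' = (-0.8694, -0.8219, -1.2815)
2q̇ = q⊗(0,ω) = (-0.0579474, -0.4829589, -1.3332294, -1.0610809)
q + ½dt·q⊗(0,ω), renormalized = (0.9167, -0.3030, -0.1323, 0.2245)
p' = p + v·dt = (1.1360, 0.7600, -2.2680)
new velocity v' = (1.8020, -2.0380, 1.6090)

p' = (1.1360, 0.7600, -2.2680)
q' = (0.9167, -0.3030, -0.1323, 0.2245)
v' = (1.8020, -2.0380, 1.6090)
ω' = (-0.8694, -0.8219, -1.2815)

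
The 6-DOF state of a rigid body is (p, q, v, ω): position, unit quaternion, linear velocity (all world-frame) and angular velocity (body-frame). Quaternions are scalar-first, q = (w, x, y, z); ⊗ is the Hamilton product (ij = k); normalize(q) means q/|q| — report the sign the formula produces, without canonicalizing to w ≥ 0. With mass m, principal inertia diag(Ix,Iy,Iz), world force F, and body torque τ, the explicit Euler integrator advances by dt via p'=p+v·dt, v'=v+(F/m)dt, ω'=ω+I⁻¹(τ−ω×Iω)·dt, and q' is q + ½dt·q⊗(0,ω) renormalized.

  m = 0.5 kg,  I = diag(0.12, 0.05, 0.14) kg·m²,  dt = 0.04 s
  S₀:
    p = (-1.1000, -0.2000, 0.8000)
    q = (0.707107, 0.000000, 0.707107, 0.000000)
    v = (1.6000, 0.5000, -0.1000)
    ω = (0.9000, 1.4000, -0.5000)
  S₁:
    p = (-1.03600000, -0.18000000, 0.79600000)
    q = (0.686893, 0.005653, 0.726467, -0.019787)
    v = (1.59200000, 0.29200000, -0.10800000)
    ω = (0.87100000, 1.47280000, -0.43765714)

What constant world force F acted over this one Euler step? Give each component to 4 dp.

velocity change Δv = (-0.00800000, -0.20800000, -0.00800000)
applied force F = (-0.1000, -2.6000, -0.1000)

F = (-0.1000, -2.6000, -0.1000)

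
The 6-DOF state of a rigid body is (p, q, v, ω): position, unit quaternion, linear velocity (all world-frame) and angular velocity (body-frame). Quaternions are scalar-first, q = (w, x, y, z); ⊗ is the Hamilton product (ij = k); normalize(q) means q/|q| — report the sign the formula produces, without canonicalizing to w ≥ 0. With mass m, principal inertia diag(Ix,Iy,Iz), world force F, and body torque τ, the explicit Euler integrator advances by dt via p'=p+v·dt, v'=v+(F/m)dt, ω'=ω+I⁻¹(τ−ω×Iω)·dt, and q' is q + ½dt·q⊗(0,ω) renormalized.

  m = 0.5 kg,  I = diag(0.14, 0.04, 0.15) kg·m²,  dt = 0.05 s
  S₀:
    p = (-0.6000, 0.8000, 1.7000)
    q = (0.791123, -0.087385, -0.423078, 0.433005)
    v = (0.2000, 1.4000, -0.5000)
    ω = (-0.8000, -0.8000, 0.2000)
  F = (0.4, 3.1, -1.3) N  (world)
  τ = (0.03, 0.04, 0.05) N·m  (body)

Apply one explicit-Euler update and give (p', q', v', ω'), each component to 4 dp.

linear accel F/m = (0.8000, 6.2000, -2.6000)
p + v·dt = (-0.5900, 0.8700, 1.6750)
v + (F/m)dt = (0.2400, 1.7100, -0.6300)
precession coupling ω×(Iω) = (-0.0176, 0.0016, -0.0640)
α = I⁻¹(τ − ω×Iω) = (0.3400, 0.9600, 0.7600)
new body rate ω' = (-0.7830, -0.7520, 0.2380)
2q̇ = q⊗(0,ω) = (-0.4949714, -0.3711100, -0.9618254, -0.1103298)
q' = normalize(q + ½dt·q⊗(0,ω)) = (0.7784, -0.0966, -0.4469, 0.4301)

p' = (-0.5900, 0.8700, 1.6750)
q' = (0.7784, -0.0966, -0.4469, 0.4301)
v' = (0.2400, 1.7100, -0.6300)
ω' = (-0.7830, -0.7520, 0.2380)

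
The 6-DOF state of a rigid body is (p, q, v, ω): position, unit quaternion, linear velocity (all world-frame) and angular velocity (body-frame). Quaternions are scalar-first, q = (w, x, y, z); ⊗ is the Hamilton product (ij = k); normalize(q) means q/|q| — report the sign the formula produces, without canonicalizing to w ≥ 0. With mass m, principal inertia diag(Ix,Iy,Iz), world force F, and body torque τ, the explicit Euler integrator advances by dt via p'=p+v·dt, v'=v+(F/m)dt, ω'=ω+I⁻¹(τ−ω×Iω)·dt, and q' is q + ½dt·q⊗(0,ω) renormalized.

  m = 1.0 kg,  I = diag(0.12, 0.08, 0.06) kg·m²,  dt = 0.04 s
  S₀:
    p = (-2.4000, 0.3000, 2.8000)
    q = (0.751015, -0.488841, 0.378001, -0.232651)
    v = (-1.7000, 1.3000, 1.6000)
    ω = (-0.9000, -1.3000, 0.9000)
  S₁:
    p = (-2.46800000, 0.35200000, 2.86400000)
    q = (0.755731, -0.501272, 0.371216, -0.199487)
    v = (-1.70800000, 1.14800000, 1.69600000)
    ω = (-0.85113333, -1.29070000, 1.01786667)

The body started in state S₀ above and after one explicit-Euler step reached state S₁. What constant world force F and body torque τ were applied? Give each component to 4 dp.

ω₁ − ω₀ = (0.04886667, 0.00930000, 0.11786667)
precession coupling = (0.0234, -0.0486, -0.0468)
I·α + gyro = (0.1700, -0.0300, 0.1300)
v₁ − v₀ = (-0.00800000, -0.15200000, 0.09600000)
applied force F = (-0.2000, -3.8000, 2.4000)

F = (-0.2000, -3.8000, 2.4000)
τ = (0.1700, -0.0300, 0.1300)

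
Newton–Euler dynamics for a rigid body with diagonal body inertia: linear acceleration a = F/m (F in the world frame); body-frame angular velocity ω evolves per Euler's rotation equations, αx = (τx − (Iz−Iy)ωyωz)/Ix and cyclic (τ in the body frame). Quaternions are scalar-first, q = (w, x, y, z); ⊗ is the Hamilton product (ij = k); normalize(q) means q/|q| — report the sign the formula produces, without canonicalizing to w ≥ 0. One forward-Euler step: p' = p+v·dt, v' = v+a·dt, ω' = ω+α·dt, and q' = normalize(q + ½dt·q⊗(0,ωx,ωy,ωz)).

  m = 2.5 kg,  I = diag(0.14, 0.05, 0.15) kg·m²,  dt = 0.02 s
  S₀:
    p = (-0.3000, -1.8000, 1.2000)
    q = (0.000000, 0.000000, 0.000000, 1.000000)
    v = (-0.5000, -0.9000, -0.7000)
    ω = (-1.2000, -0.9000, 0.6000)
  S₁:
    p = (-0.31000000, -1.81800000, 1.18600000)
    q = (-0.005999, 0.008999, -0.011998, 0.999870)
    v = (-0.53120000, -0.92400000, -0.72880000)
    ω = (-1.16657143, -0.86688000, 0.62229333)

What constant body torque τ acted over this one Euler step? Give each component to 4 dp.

ω₁ − ω₀ = (0.03342857, 0.03312000, 0.02229333)
applied torque τ = (0.1800, 0.0900, 0.0700)

τ = (0.1800, 0.0900, 0.0700)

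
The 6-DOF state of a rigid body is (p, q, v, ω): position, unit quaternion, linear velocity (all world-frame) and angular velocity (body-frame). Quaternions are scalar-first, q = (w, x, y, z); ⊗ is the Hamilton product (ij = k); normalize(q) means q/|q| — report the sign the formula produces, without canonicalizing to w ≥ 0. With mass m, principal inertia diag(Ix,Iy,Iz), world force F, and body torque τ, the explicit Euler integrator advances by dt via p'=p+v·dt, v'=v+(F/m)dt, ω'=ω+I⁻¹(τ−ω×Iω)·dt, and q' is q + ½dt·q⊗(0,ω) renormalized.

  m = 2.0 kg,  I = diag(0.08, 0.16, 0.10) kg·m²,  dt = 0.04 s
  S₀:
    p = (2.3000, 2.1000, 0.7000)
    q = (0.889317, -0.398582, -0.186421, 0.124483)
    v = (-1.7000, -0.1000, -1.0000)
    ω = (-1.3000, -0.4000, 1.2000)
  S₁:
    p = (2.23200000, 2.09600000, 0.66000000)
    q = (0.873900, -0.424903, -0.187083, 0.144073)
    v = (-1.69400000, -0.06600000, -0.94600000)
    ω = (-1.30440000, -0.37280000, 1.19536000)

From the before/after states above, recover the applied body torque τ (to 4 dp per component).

τ = (0.0200, 0.1400, 0.0300)

rate change Δω = (-0.00440000, 0.02720000, -0.00464000)
ω₀×(Iω₀) = (0.0288, 0.0312, 0.0416)
τ = I·(Δω/dt) + ω₀×(Iω₀) = (0.0200, 0.1400, 0.0300)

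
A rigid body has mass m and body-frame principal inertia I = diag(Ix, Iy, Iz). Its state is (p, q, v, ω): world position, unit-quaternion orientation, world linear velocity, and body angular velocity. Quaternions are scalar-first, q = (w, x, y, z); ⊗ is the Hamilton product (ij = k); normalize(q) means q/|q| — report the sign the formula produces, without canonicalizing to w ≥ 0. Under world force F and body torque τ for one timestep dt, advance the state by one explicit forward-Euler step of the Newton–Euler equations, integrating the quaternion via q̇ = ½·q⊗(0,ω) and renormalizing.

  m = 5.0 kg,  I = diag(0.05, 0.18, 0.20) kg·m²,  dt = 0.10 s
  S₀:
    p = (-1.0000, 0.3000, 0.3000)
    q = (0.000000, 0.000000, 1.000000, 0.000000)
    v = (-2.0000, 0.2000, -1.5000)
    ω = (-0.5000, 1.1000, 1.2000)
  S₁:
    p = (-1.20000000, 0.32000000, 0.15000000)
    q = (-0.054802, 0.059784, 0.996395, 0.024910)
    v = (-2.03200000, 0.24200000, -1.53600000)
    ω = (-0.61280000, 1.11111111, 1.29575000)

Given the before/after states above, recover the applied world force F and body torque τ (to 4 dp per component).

F = (-1.6000, 2.1000, -1.8000)
τ = (-0.0300, 0.1100, 0.1200)

rate change Δω = (-0.11280000, 0.01111111, 0.09575000)
precession coupling = (0.0264, 0.0900, -0.0715)
applied torque τ = (-0.0300, 0.1100, 0.1200)
velocity change Δv = (-0.03200000, 0.04200000, -0.03600000)
F = m·Δv/dt = (-1.6000, 2.1000, -1.8000)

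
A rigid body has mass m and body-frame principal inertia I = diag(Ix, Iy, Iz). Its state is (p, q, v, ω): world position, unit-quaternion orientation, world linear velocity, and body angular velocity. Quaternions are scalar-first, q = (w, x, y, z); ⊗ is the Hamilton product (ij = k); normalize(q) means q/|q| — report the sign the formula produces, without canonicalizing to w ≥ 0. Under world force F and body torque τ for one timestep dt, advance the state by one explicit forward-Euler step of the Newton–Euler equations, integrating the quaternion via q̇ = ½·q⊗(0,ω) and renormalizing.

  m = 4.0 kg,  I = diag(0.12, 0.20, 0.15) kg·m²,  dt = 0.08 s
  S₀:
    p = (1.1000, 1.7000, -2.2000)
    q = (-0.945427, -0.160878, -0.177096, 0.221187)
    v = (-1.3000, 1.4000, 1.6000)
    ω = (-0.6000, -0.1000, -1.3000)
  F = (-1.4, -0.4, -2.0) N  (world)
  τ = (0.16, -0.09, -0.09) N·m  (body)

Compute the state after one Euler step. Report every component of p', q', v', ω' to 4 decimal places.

precession coupling ω×(Iω) = (-0.0065, -0.0234, 0.0048)
α = I⁻¹(τ − ω×Iω) = (1.3875, -0.3330, -0.6320)
new body rate ω' = (-0.4890, -0.1266, -1.3506)
q⊗(0,ω) = (0.1733067, 0.8195997, -0.2473109, 1.1388853)
q' = normalize(q + ½dt·q⊗(0,ω)) = (-0.9370, -0.1279, -0.1867, 0.2663)
new position p' = (0.9960, 1.8120, -2.0720)
v' = v + a·dt = (-1.3280, 1.3920, 1.5600)

p' = (0.9960, 1.8120, -2.0720)
q' = (-0.9370, -0.1279, -0.1867, 0.2663)
v' = (-1.3280, 1.3920, 1.5600)
ω' = (-0.4890, -0.1266, -1.3506)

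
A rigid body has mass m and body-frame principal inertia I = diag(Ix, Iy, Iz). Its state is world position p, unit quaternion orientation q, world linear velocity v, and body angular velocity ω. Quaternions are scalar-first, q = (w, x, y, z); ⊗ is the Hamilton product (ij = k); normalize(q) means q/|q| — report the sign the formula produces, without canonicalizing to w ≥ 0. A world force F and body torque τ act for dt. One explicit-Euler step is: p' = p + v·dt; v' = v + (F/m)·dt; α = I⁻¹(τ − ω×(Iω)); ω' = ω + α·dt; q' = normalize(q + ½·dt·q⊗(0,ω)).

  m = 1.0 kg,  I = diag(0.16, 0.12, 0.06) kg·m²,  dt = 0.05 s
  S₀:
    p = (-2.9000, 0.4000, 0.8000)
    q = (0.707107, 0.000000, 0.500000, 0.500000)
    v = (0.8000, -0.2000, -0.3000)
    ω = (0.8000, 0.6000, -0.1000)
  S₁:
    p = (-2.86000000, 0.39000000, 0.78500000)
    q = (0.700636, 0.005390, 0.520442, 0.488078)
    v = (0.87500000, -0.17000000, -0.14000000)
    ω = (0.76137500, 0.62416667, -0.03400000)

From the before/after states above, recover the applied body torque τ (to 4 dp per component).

τ = (-0.1200, 0.0500, 0.0600)

ω₁ − ω₀ = (-0.03862500, 0.02416667, 0.06600000)
precession coupling = (0.0036, -0.0080, -0.0192)
I·α + gyro = (-0.1200, 0.0500, 0.0600)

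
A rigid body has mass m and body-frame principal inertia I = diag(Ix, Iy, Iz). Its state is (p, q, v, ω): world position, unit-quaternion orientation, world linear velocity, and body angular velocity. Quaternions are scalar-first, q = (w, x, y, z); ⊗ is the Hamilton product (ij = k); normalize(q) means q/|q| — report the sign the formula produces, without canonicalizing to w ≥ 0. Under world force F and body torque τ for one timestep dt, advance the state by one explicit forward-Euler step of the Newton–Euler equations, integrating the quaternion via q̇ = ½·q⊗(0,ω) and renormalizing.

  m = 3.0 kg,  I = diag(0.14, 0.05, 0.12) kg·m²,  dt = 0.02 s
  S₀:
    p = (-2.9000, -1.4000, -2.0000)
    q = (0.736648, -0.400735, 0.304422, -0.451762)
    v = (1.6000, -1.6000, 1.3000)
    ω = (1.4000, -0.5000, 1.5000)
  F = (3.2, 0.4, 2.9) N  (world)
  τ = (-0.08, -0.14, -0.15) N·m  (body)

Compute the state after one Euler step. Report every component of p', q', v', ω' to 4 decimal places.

p' = p + v·dt = (-2.8680, -1.4320, -1.9740)
new velocity v' = (1.6213, -1.5973, 1.3193)
ω×(Iω) gyroscopic = (-0.0525, 0.0420, 0.0630)
α = I⁻¹(τ − ω×Iω) = (-0.1964, -3.6400, -1.7750)
ω' = ω + α·dt = (1.3961, -0.5728, 1.4645)
2q̇ = q⊗(0,ω) = (1.3908830, 1.2620592, -0.3996883, 0.8791487)
updated quaternion q' = (0.7504, -0.3880, 0.3004, -0.4429)

p' = (-2.8680, -1.4320, -1.9740)
q' = (0.7504, -0.3880, 0.3004, -0.4429)
v' = (1.6213, -1.5973, 1.3193)
ω' = (1.3961, -0.5728, 1.4645)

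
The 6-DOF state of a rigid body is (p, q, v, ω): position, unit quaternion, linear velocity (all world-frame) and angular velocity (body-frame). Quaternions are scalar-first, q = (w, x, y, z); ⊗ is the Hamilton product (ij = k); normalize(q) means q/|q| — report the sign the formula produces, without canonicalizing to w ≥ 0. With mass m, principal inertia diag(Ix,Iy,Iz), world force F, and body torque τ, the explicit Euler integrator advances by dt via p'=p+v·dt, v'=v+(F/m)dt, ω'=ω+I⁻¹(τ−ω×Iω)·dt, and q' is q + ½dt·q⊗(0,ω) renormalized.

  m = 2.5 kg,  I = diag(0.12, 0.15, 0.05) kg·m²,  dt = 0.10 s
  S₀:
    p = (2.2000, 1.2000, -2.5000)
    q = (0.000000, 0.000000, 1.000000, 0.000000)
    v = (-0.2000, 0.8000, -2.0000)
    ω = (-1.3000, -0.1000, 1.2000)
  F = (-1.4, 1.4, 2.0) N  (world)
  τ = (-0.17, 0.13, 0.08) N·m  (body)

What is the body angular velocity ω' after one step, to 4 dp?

precession coupling ω×(Iω) = (0.0120, -0.1092, 0.0039)
α = I⁻¹(τ − ω×Iω) = (-1.5167, 1.5947, 1.5220)
new body rate ω' = (-1.4517, 0.0595, 1.3522)

ω' = (-1.4517, 0.0595, 1.3522)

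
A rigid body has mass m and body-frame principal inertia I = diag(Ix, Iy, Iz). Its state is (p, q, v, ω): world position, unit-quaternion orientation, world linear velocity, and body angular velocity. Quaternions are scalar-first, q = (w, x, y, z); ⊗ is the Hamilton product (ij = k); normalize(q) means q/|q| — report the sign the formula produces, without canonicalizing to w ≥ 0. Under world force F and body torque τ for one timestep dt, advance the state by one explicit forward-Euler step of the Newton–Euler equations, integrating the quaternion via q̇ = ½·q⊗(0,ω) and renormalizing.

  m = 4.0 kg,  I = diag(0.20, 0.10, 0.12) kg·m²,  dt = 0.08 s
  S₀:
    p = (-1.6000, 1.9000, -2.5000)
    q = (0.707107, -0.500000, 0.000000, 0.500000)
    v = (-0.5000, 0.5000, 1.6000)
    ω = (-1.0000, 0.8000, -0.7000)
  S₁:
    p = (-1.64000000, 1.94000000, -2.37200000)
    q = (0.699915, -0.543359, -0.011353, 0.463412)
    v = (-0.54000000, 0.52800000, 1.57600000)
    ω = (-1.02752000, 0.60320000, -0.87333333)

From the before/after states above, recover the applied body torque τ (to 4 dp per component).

rate change Δω = (-0.02752000, -0.19680000, -0.17333333)
precession coupling = (-0.0112, 0.0560, 0.0800)
I·α + gyro = (-0.0800, -0.1900, -0.1800)

τ = (-0.0800, -0.1900, -0.1800)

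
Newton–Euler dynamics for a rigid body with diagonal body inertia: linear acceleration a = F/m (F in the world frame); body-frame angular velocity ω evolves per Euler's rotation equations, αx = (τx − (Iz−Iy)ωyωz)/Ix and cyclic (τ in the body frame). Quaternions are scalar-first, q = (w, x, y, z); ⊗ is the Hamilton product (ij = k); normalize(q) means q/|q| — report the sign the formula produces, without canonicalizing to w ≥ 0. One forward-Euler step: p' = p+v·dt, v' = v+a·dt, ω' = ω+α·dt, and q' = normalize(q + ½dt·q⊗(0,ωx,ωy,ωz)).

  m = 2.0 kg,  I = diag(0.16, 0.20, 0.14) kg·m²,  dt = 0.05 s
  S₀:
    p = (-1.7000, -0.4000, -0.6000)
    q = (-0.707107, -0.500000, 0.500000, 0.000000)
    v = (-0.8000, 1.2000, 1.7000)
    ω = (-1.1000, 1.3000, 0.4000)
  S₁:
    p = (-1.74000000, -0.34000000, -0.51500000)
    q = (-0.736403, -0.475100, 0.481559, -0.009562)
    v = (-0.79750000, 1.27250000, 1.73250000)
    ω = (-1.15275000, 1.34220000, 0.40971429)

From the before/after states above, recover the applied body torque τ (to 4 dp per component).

rate change Δω = (-0.05275000, 0.04220000, 0.00971429)
gyro term ω₀×Iω₀ = (-0.0312, -0.0088, -0.0572)
I·α + gyro = (-0.2000, 0.1600, -0.0300)

τ = (-0.2000, 0.1600, -0.0300)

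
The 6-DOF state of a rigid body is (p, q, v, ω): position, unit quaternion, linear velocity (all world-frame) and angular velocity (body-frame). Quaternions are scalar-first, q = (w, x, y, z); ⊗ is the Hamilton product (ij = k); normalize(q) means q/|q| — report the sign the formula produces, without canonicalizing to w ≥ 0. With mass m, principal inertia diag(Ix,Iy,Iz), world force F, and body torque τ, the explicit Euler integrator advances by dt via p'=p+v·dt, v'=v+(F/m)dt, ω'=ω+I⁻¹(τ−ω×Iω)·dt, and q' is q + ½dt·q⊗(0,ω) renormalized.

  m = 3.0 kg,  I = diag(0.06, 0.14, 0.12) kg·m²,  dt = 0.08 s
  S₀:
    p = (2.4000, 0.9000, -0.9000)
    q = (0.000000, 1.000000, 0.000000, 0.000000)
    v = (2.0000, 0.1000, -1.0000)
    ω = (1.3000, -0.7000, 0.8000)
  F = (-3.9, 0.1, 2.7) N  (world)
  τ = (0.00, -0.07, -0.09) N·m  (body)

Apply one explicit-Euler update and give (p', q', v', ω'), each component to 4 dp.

p' = (2.5600, 0.9080, -0.9800)
q' = (-0.0519, 0.9978, -0.0319, -0.0279)
v' = (1.8960, 0.1027, -0.9280)
ω' = (1.2851, -0.7043, 0.7885)

new position p' = (2.5600, 0.9080, -0.9800)
new velocity v' = (1.8960, 0.1027, -0.9280)
gyro term ω×Iω = (0.0112, -0.0624, -0.0728)
angular accel α = (-0.1867, -0.0543, -0.1433)
ω' = ω + α·dt = (1.2851, -0.7043, 0.7885)
Hamilton product q⊗(0,ω) = (-1.3000000, 0.0000000, -0.8000000, -0.7000000)
q' = normalize(q + ½dt·q⊗(0,ω)) = (-0.0519, 0.9978, -0.0319, -0.0279)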